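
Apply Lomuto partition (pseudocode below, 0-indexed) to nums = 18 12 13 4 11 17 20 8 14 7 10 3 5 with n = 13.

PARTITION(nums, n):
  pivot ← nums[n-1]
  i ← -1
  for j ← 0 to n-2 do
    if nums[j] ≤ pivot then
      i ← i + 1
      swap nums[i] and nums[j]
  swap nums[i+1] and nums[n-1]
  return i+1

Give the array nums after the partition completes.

pivot = nums[12] = 5; i = -1
j=0: nums[0]=18 > 5 → no swap
j=1: nums[1]=12 > 5 → no swap
j=2: nums[2]=13 > 5 → no swap
j=3: nums[3]=4 ≤ 5 → i=0, swap nums[0],nums[3] → 4 12 13 18 11 17 20 8 14 7 10 3 5
j=4: nums[4]=11 > 5 → no swap
j=5: nums[5]=17 > 5 → no swap
j=6: nums[6]=20 > 5 → no swap
j=7: nums[7]=8 > 5 → no swap
j=8: nums[8]=14 > 5 → no swap
j=9: nums[9]=7 > 5 → no swap
j=10: nums[10]=10 > 5 → no swap
j=11: nums[11]=3 ≤ 5 → i=1, swap nums[1],nums[11] → 4 3 13 18 11 17 20 8 14 7 10 12 5
final swap nums[2],nums[12] → 4 3 5 18 11 17 20 8 14 7 10 12 13; return 2

4 3 5 18 11 17 20 8 14 7 10 12 13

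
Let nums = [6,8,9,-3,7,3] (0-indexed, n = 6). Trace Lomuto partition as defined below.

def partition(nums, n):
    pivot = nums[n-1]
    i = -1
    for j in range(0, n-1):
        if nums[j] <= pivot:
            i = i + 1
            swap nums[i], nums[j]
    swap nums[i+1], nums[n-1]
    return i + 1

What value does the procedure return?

1

pivot = nums[5] = 3; i = -1
j=0: nums[0]=6 > 3 → no swap
j=1: nums[1]=8 > 3 → no swap
j=2: nums[2]=9 > 3 → no swap
j=3: nums[3]=-3 ≤ 3 → i=0, swap nums[0],nums[3] → [-3,8,9,6,7,3]
j=4: nums[4]=7 > 3 → no swap
final swap nums[1],nums[5] → [-3,3,9,6,7,8]; return 1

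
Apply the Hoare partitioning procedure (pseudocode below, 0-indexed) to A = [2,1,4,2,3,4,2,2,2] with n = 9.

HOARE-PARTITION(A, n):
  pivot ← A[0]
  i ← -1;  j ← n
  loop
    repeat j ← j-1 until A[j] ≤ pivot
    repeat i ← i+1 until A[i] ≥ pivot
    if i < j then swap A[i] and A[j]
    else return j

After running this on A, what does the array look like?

pivot=2
j stops at 8 (2), i stops at 0 (2); swap ⇒ [2,1,4,2,3,4,2,2,2]
j stops at 7 (2), i stops at 2 (4); swap ⇒ [2,1,2,2,3,4,2,4,2]
j stops at 6 (2), i stops at 3 (2); swap ⇒ [2,1,2,2,3,4,2,4,2]
j stops at 3, i stops at 4; i≥j ⇒ return 3. A=[2,1,2,2,3,4,2,4,2]

[2,1,2,2,3,4,2,4,2]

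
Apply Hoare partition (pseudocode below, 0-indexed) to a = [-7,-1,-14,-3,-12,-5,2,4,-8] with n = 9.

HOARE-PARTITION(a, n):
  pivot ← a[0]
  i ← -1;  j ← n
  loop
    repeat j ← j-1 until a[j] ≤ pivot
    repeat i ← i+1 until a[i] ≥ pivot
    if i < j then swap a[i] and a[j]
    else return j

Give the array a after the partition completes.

pivot=-7
j stops at 8 (-8), i stops at 0 (-7); swap ⇒ [-8,-1,-14,-3,-12,-5,2,4,-7]
j stops at 4 (-12), i stops at 1 (-1); swap ⇒ [-8,-12,-14,-3,-1,-5,2,4,-7]
j stops at 2, i stops at 3; i≥j ⇒ return 2. a=[-8,-12,-14,-3,-1,-5,2,4,-7]

[-8,-12,-14,-3,-1,-5,2,4,-7]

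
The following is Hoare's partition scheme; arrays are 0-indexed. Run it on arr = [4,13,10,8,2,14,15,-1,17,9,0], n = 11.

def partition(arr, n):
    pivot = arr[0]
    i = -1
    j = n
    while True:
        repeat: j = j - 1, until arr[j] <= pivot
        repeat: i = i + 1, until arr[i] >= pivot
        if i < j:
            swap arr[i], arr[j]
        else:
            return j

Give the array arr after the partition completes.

pivot = arr[0] = 4; i = -1, j = 11
j→10 (arr[10]=0≤4), i→0 (arr[0]=4≥4); i<j, swap → [0,13,10,8,2,14,15,-1,17,9,4]
j→7 (arr[7]=-1≤4), i→1 (arr[1]=13≥4); i<j, swap → [0,-1,10,8,2,14,15,13,17,9,4]
j→4 (arr[4]=2≤4), i→2 (arr[2]=10≥4); i<j, swap → [0,-1,2,8,10,14,15,13,17,9,4]
j→2, i→3; i≥j, return j=2. arr = [0,-1,2,8,10,14,15,13,17,9,4]

[0,-1,2,8,10,14,15,13,17,9,4]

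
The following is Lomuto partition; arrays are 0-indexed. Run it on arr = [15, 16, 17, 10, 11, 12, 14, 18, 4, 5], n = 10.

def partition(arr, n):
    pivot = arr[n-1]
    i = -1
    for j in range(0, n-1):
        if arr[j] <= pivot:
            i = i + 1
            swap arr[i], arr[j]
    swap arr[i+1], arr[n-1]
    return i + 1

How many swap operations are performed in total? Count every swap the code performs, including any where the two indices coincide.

pivot=5, i=-1
j=0: 15>5, skip
j=1: 16>5, skip
j=2: 17>5, skip
j=3: 10>5, skip
j=4: 11>5, skip
j=5: 12>5, skip
j=6: 14>5, skip
j=7: 18>5, skip
j=8: 4≤5, i=0, swap(0,8) ⇒ [4, 16, 17, 10, 11, 12, 14, 18, 15, 5]
swap(1,9) ⇒ [4, 5, 17, 10, 11, 12, 14, 18, 15, 16]; return 1

2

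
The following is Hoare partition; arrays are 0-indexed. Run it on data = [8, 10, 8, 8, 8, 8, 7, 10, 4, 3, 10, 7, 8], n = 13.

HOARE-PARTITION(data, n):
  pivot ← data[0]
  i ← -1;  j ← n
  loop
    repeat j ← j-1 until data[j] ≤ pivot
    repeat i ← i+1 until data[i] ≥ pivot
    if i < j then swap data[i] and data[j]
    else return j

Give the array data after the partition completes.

pivot=8
j stops at 12 (8), i stops at 0 (8); swap ⇒ [8, 10, 8, 8, 8, 8, 7, 10, 4, 3, 10, 7, 8]
j stops at 11 (7), i stops at 1 (10); swap ⇒ [8, 7, 8, 8, 8, 8, 7, 10, 4, 3, 10, 10, 8]
j stops at 9 (3), i stops at 2 (8); swap ⇒ [8, 7, 3, 8, 8, 8, 7, 10, 4, 8, 10, 10, 8]
j stops at 8 (4), i stops at 3 (8); swap ⇒ [8, 7, 3, 4, 8, 8, 7, 10, 8, 8, 10, 10, 8]
j stops at 6 (7), i stops at 4 (8); swap ⇒ [8, 7, 3, 4, 7, 8, 8, 10, 8, 8, 10, 10, 8]
j stops at 5, i stops at 5; i≥j ⇒ return 5. data=[8, 7, 3, 4, 7, 8, 8, 10, 8, 8, 10, 10, 8]

[8, 7, 3, 4, 7, 8, 8, 10, 8, 8, 10, 10, 8]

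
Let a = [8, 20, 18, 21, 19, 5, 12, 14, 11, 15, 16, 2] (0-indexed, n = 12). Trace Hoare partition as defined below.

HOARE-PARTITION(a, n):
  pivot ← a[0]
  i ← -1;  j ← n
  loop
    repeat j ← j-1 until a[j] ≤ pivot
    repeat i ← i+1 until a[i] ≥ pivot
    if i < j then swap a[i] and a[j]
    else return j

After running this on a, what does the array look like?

pivot=8
j stops at 11 (2), i stops at 0 (8); swap ⇒ [2, 20, 18, 21, 19, 5, 12, 14, 11, 15, 16, 8]
j stops at 5 (5), i stops at 1 (20); swap ⇒ [2, 5, 18, 21, 19, 20, 12, 14, 11, 15, 16, 8]
j stops at 1, i stops at 2; i≥j ⇒ return 1. a=[2, 5, 18, 21, 19, 20, 12, 14, 11, 15, 16, 8]

[2, 5, 18, 21, 19, 20, 12, 14, 11, 15, 16, 8]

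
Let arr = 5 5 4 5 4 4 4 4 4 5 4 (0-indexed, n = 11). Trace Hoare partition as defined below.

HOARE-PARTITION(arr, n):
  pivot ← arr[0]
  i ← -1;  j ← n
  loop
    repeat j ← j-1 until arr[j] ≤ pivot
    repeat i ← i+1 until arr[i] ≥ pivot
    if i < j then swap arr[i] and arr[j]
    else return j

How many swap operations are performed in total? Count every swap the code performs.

pivot = arr[0] = 5; i = -1, j = 11
j→10 (arr[10]=4≤5), i→0 (arr[0]=5≥5); i<j, swap → 4 5 4 5 4 4 4 4 4 5 5
j→9 (arr[9]=5≤5), i→1 (arr[1]=5≥5); i<j, swap → 4 5 4 5 4 4 4 4 4 5 5
j→8 (arr[8]=4≤5), i→3 (arr[3]=5≥5); i<j, swap → 4 5 4 4 4 4 4 4 5 5 5
j→7, i→8; i≥j, return j=7. arr = 4 5 4 4 4 4 4 4 5 5 5

3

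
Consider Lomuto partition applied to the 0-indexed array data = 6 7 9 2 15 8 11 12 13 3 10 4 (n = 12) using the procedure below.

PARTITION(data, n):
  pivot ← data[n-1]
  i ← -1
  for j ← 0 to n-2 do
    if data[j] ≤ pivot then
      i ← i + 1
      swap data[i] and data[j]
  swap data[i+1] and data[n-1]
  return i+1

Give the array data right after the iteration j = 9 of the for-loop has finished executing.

pivot=4, i=-1
j=0: 6>4, skip
j=1: 7>4, skip
j=2: 9>4, skip
j=3: 2≤4, i=0, swap(0,3) ⇒ 2 7 9 6 15 8 11 12 13 3 10 4
j=4: 15>4, skip
j=5: 8>4, skip
j=6: 11>4, skip
j=7: 12>4, skip
j=8: 13>4, skip
j=9: 3≤4, i=1, swap(1,9) ⇒ 2 3 9 6 15 8 11 12 13 7 10 4
(after j=9) data = 2 3 9 6 15 8 11 12 13 7 10 4

2 3 9 6 15 8 11 12 13 7 10 4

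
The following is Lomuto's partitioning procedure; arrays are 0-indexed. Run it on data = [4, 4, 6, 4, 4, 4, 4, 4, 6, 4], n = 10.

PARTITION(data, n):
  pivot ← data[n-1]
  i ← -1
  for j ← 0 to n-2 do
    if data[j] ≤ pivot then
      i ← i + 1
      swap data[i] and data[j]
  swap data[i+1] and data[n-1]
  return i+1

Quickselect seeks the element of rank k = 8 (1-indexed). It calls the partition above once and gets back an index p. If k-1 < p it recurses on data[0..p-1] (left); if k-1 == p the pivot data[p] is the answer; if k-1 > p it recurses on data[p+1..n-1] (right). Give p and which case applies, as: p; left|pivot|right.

7; pivot

pivot = data[9] = 4; i = -1
j=0: data[0]=4 ≤ 4 → i=0, swap data[0],data[0] (no change) → [4, 4, 6, 4, 4, 4, 4, 4, 6, 4]
j=1: data[1]=4 ≤ 4 → i=1, swap data[1],data[1] (no change) → [4, 4, 6, 4, 4, 4, 4, 4, 6, 4]
j=2: data[2]=6 > 4 → no swap
j=3: data[3]=4 ≤ 4 → i=2, swap data[2],data[3] → [4, 4, 4, 6, 4, 4, 4, 4, 6, 4]
j=4: data[4]=4 ≤ 4 → i=3, swap data[3],data[4] → [4, 4, 4, 4, 6, 4, 4, 4, 6, 4]
j=5: data[5]=4 ≤ 4 → i=4, swap data[4],data[5] → [4, 4, 4, 4, 4, 6, 4, 4, 6, 4]
j=6: data[6]=4 ≤ 4 → i=5, swap data[5],data[6] → [4, 4, 4, 4, 4, 4, 6, 4, 6, 4]
j=7: data[7]=4 ≤ 4 → i=6, swap data[6],data[7] → [4, 4, 4, 4, 4, 4, 4, 6, 6, 4]
j=8: data[8]=6 > 4 → no swap
final swap data[7],data[9] → [4, 4, 4, 4, 4, 4, 4, 4, 6, 6]; return 7
p = 7; k-1 = 7 == 7 ⇒ pivot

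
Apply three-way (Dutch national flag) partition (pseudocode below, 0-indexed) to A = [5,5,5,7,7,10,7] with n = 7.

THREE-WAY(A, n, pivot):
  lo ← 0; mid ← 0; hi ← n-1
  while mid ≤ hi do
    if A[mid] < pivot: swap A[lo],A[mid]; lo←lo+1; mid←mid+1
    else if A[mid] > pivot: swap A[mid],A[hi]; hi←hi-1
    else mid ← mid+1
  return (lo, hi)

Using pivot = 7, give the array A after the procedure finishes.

[5,5,5,7,7,7,10]

lo=0 mid=0 hi=6
5<7: swap(0,0), lo=1 mid=1 ⇒ [5,5,5,7,7,10,7]
5<7: swap(1,1), lo=2 mid=2 ⇒ [5,5,5,7,7,10,7]
5<7: swap(2,2), lo=3 mid=3 ⇒ [5,5,5,7,7,10,7]
7=7: mid=4
7=7: mid=5
10>7: swap(5,6), hi=5 ⇒ [5,5,5,7,7,7,10]
7=7: mid=6
done. lo=3 hi=5; A=[5,5,5,7,7,7,10]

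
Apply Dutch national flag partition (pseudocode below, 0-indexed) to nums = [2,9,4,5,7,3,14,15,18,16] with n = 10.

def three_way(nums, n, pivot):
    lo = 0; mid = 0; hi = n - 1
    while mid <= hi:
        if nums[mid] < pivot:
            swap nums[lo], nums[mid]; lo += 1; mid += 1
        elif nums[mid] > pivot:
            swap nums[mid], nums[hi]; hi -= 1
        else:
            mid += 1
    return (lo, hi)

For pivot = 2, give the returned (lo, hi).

lo=0 mid=0 hi=9
2=2: mid=1
9>2: swap(1,9), hi=8 ⇒ [2,16,4,5,7,3,14,15,18,9]
16>2: swap(1,8), hi=7 ⇒ [2,18,4,5,7,3,14,15,16,9]
18>2: swap(1,7), hi=6 ⇒ [2,15,4,5,7,3,14,18,16,9]
15>2: swap(1,6), hi=5 ⇒ [2,14,4,5,7,3,15,18,16,9]
14>2: swap(1,5), hi=4 ⇒ [2,3,4,5,7,14,15,18,16,9]
3>2: swap(1,4), hi=3 ⇒ [2,7,4,5,3,14,15,18,16,9]
7>2: swap(1,3), hi=2 ⇒ [2,5,4,7,3,14,15,18,16,9]
5>2: swap(1,2), hi=1 ⇒ [2,4,5,7,3,14,15,18,16,9]
4>2: swap(1,1), hi=0 ⇒ [2,4,5,7,3,14,15,18,16,9]
done. lo=0 hi=0; nums=[2,4,5,7,3,14,15,18,16,9]

(0, 0)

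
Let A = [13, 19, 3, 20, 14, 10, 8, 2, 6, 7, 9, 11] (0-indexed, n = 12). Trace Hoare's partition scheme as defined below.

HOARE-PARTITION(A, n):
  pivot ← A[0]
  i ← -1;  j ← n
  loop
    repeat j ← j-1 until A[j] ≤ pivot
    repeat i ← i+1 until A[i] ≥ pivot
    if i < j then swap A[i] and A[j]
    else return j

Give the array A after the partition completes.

[11, 9, 3, 7, 6, 10, 8, 2, 14, 20, 19, 13]

pivot = A[0] = 13; i = -1, j = 12
j→11 (A[11]=11≤13), i→0 (A[0]=13≥13); i<j, swap → [11, 19, 3, 20, 14, 10, 8, 2, 6, 7, 9, 13]
j→10 (A[10]=9≤13), i→1 (A[1]=19≥13); i<j, swap → [11, 9, 3, 20, 14, 10, 8, 2, 6, 7, 19, 13]
j→9 (A[9]=7≤13), i→3 (A[3]=20≥13); i<j, swap → [11, 9, 3, 7, 14, 10, 8, 2, 6, 20, 19, 13]
j→8 (A[8]=6≤13), i→4 (A[4]=14≥13); i<j, swap → [11, 9, 3, 7, 6, 10, 8, 2, 14, 20, 19, 13]
j→7, i→8; i≥j, return j=7. A = [11, 9, 3, 7, 6, 10, 8, 2, 14, 20, 19, 13]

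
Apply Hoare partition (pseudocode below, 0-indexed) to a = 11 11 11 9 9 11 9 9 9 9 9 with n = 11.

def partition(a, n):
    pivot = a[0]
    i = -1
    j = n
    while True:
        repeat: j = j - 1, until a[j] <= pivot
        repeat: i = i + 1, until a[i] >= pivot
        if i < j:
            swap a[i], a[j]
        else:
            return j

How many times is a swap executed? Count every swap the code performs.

pivot=11
j stops at 10 (9), i stops at 0 (11); swap ⇒ 9 11 11 9 9 11 9 9 9 9 11
j stops at 9 (9), i stops at 1 (11); swap ⇒ 9 9 11 9 9 11 9 9 9 11 11
j stops at 8 (9), i stops at 2 (11); swap ⇒ 9 9 9 9 9 11 9 9 11 11 11
j stops at 7 (9), i stops at 5 (11); swap ⇒ 9 9 9 9 9 9 9 11 11 11 11
j stops at 6, i stops at 7; i≥j ⇒ return 6. a=9 9 9 9 9 9 9 11 11 11 11

4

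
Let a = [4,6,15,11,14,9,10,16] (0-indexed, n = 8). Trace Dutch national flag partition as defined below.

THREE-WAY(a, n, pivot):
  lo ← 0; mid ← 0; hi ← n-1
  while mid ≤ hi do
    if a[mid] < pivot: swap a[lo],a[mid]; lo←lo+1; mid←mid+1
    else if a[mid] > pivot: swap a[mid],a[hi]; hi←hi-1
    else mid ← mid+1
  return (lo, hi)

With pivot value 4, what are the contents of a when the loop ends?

lo=0 mid=0 hi=7
4=4: mid=1
6>4: swap(1,7), hi=6 ⇒ [4,16,15,11,14,9,10,6]
16>4: swap(1,6), hi=5 ⇒ [4,10,15,11,14,9,16,6]
10>4: swap(1,5), hi=4 ⇒ [4,9,15,11,14,10,16,6]
9>4: swap(1,4), hi=3 ⇒ [4,14,15,11,9,10,16,6]
14>4: swap(1,3), hi=2 ⇒ [4,11,15,14,9,10,16,6]
11>4: swap(1,2), hi=1 ⇒ [4,15,11,14,9,10,16,6]
15>4: swap(1,1), hi=0 ⇒ [4,15,11,14,9,10,16,6]
done. lo=0 hi=0; a=[4,15,11,14,9,10,16,6]

[4,15,11,14,9,10,16,6]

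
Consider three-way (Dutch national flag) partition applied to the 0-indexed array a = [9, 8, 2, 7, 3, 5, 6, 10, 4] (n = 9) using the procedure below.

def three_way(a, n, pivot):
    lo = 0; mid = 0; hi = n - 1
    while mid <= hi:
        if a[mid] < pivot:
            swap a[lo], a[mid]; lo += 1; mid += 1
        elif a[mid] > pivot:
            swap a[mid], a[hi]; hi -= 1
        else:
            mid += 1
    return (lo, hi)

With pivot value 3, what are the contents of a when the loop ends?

[2, 3, 7, 8, 5, 6, 10, 4, 9]

lo=0 mid=0 hi=8
9>3: swap(0,8), hi=7 ⇒ [4, 8, 2, 7, 3, 5, 6, 10, 9]
4>3: swap(0,7), hi=6 ⇒ [10, 8, 2, 7, 3, 5, 6, 4, 9]
10>3: swap(0,6), hi=5 ⇒ [6, 8, 2, 7, 3, 5, 10, 4, 9]
6>3: swap(0,5), hi=4 ⇒ [5, 8, 2, 7, 3, 6, 10, 4, 9]
5>3: swap(0,4), hi=3 ⇒ [3, 8, 2, 7, 5, 6, 10, 4, 9]
3=3: mid=1
8>3: swap(1,3), hi=2 ⇒ [3, 7, 2, 8, 5, 6, 10, 4, 9]
7>3: swap(1,2), hi=1 ⇒ [3, 2, 7, 8, 5, 6, 10, 4, 9]
2<3: swap(0,1), lo=1 mid=2 ⇒ [2, 3, 7, 8, 5, 6, 10, 4, 9]
done. lo=1 hi=1; a=[2, 3, 7, 8, 5, 6, 10, 4, 9]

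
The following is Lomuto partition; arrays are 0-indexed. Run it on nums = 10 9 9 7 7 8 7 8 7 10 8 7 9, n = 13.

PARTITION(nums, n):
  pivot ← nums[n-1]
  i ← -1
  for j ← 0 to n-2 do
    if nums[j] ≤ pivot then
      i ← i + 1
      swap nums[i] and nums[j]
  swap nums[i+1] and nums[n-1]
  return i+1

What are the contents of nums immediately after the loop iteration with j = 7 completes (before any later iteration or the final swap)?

pivot = nums[12] = 9; i = -1
j=0: nums[0]=10 > 9 → no swap
j=1: nums[1]=9 ≤ 9 → i=0, swap nums[0],nums[1] → 9 10 9 7 7 8 7 8 7 10 8 7 9
j=2: nums[2]=9 ≤ 9 → i=1, swap nums[1],nums[2] → 9 9 10 7 7 8 7 8 7 10 8 7 9
j=3: nums[3]=7 ≤ 9 → i=2, swap nums[2],nums[3] → 9 9 7 10 7 8 7 8 7 10 8 7 9
j=4: nums[4]=7 ≤ 9 → i=3, swap nums[3],nums[4] → 9 9 7 7 10 8 7 8 7 10 8 7 9
j=5: nums[5]=8 ≤ 9 → i=4, swap nums[4],nums[5] → 9 9 7 7 8 10 7 8 7 10 8 7 9
j=6: nums[6]=7 ≤ 9 → i=5, swap nums[5],nums[6] → 9 9 7 7 8 7 10 8 7 10 8 7 9
j=7: nums[7]=8 ≤ 9 → i=6, swap nums[6],nums[7] → 9 9 7 7 8 7 8 10 7 10 8 7 9
(after j=7) nums = 9 9 7 7 8 7 8 10 7 10 8 7 9

9 9 7 7 8 7 8 10 7 10 8 7 9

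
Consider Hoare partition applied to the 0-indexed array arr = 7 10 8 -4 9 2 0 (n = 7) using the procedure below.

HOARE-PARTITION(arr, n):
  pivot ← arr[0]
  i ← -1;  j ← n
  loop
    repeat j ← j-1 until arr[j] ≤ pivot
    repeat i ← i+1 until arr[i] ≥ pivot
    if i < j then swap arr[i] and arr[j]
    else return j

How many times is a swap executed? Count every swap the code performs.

pivot = arr[0] = 7; i = -1, j = 7
j→6 (arr[6]=0≤7), i→0 (arr[0]=7≥7); i<j, swap → 0 10 8 -4 9 2 7
j→5 (arr[5]=2≤7), i→1 (arr[1]=10≥7); i<j, swap → 0 2 8 -4 9 10 7
j→3 (arr[3]=-4≤7), i→2 (arr[2]=8≥7); i<j, swap → 0 2 -4 8 9 10 7
j→2, i→3; i≥j, return j=2. arr = 0 2 -4 8 9 10 7

3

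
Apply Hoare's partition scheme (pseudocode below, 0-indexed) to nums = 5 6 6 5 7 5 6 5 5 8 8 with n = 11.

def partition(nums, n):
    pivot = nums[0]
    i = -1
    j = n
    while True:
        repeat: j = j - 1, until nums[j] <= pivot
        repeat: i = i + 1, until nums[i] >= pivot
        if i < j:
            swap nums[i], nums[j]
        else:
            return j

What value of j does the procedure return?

3

pivot = nums[0] = 5; i = -1, j = 11
j→8 (nums[8]=5≤5), i→0 (nums[0]=5≥5); i<j, swap → 5 6 6 5 7 5 6 5 5 8 8
j→7 (nums[7]=5≤5), i→1 (nums[1]=6≥5); i<j, swap → 5 5 6 5 7 5 6 6 5 8 8
j→5 (nums[5]=5≤5), i→2 (nums[2]=6≥5); i<j, swap → 5 5 5 5 7 6 6 6 5 8 8
j→3, i→3; i≥j, return j=3. nums = 5 5 5 5 7 6 6 6 5 8 8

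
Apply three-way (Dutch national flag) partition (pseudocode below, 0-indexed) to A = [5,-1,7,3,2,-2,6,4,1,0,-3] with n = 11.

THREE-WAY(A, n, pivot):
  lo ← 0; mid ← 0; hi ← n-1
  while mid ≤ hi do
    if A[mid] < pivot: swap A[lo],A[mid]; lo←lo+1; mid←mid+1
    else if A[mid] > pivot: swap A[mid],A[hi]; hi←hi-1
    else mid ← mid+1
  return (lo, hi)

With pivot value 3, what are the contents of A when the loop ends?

[-3,-1,0,2,-2,1,3,4,6,7,5]

pivot = 3; lo=0, mid=0, hi=10
A[mid]=5>3: swap A[0],A[10]; hi=9 → [-3,-1,7,3,2,-2,6,4,1,0,5]
A[mid]=-3<3: swap A[0],A[0]; lo=1,mid=1 → [-3,-1,7,3,2,-2,6,4,1,0,5]
A[mid]=-1<3: swap A[1],A[1]; lo=2,mid=2 → [-3,-1,7,3,2,-2,6,4,1,0,5]
A[mid]=7>3: swap A[2],A[9]; hi=8 → [-3,-1,0,3,2,-2,6,4,1,7,5]
A[mid]=0<3: swap A[2],A[2]; lo=3,mid=3 → [-3,-1,0,3,2,-2,6,4,1,7,5]
A[mid]=3=3: mid=4
A[mid]=2<3: swap A[3],A[4]; lo=4,mid=5 → [-3,-1,0,2,3,-2,6,4,1,7,5]
A[mid]=-2<3: swap A[4],A[5]; lo=5,mid=6 → [-3,-1,0,2,-2,3,6,4,1,7,5]
A[mid]=6>3: swap A[6],A[8]; hi=7 → [-3,-1,0,2,-2,3,1,4,6,7,5]
A[mid]=1<3: swap A[5],A[6]; lo=6,mid=7 → [-3,-1,0,2,-2,1,3,4,6,7,5]
A[mid]=4>3: swap A[7],A[7]; hi=6 → [-3,-1,0,2,-2,1,3,4,6,7,5]
end: lo=6, hi=6; A = [-3,-1,0,2,-2,1,3,4,6,7,5]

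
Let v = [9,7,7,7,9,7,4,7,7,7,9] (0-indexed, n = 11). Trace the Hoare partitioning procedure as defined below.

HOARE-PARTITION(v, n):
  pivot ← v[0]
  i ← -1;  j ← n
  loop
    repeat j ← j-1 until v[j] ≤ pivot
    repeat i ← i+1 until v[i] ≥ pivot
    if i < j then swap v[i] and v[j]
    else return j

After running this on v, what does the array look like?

[9,7,7,7,7,7,4,7,7,9,9]

pivot = v[0] = 9; i = -1, j = 11
j→10 (v[10]=9≤9), i→0 (v[0]=9≥9); i<j, swap → [9,7,7,7,9,7,4,7,7,7,9]
j→9 (v[9]=7≤9), i→4 (v[4]=9≥9); i<j, swap → [9,7,7,7,7,7,4,7,7,9,9]
j→8, i→9; i≥j, return j=8. v = [9,7,7,7,7,7,4,7,7,9,9]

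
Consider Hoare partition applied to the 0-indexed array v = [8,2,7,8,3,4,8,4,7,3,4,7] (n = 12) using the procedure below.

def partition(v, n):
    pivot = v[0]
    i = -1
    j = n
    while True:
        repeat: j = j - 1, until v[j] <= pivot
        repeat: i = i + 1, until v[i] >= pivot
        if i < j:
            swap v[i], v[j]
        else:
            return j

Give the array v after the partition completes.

pivot = v[0] = 8; i = -1, j = 12
j→11 (v[11]=7≤8), i→0 (v[0]=8≥8); i<j, swap → [7,2,7,8,3,4,8,4,7,3,4,8]
j→10 (v[10]=4≤8), i→3 (v[3]=8≥8); i<j, swap → [7,2,7,4,3,4,8,4,7,3,8,8]
j→9 (v[9]=3≤8), i→6 (v[6]=8≥8); i<j, swap → [7,2,7,4,3,4,3,4,7,8,8,8]
j→8, i→9; i≥j, return j=8. v = [7,2,7,4,3,4,3,4,7,8,8,8]

[7,2,7,4,3,4,3,4,7,8,8,8]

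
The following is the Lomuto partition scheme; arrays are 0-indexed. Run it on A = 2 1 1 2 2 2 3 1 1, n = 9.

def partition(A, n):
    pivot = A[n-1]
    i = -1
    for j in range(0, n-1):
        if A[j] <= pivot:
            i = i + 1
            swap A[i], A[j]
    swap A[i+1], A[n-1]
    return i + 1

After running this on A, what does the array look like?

1 1 1 1 2 2 3 2 2

pivot=1, i=-1
j=0: 2>1, skip
j=1: 1≤1, i=0, swap(0,1) ⇒ 1 2 1 2 2 2 3 1 1
j=2: 1≤1, i=1, swap(1,2) ⇒ 1 1 2 2 2 2 3 1 1
j=3: 2>1, skip
j=4: 2>1, skip
j=5: 2>1, skip
j=6: 3>1, skip
j=7: 1≤1, i=2, swap(2,7) ⇒ 1 1 1 2 2 2 3 2 1
swap(3,8) ⇒ 1 1 1 1 2 2 3 2 2; return 3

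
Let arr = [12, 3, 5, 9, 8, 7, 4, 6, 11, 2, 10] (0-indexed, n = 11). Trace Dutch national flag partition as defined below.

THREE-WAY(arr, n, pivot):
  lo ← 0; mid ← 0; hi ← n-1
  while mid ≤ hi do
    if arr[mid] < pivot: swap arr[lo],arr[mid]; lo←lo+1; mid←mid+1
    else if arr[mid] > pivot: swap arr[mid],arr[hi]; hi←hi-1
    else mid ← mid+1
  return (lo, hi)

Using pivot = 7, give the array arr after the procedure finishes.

pivot = 7; lo=0, mid=0, hi=10
arr[mid]=12>7: swap arr[0],arr[10]; hi=9 → [10, 3, 5, 9, 8, 7, 4, 6, 11, 2, 12]
arr[mid]=10>7: swap arr[0],arr[9]; hi=8 → [2, 3, 5, 9, 8, 7, 4, 6, 11, 10, 12]
arr[mid]=2<7: swap arr[0],arr[0]; lo=1,mid=1 → [2, 3, 5, 9, 8, 7, 4, 6, 11, 10, 12]
arr[mid]=3<7: swap arr[1],arr[1]; lo=2,mid=2 → [2, 3, 5, 9, 8, 7, 4, 6, 11, 10, 12]
arr[mid]=5<7: swap arr[2],arr[2]; lo=3,mid=3 → [2, 3, 5, 9, 8, 7, 4, 6, 11, 10, 12]
arr[mid]=9>7: swap arr[3],arr[8]; hi=7 → [2, 3, 5, 11, 8, 7, 4, 6, 9, 10, 12]
arr[mid]=11>7: swap arr[3],arr[7]; hi=6 → [2, 3, 5, 6, 8, 7, 4, 11, 9, 10, 12]
arr[mid]=6<7: swap arr[3],arr[3]; lo=4,mid=4 → [2, 3, 5, 6, 8, 7, 4, 11, 9, 10, 12]
arr[mid]=8>7: swap arr[4],arr[6]; hi=5 → [2, 3, 5, 6, 4, 7, 8, 11, 9, 10, 12]
arr[mid]=4<7: swap arr[4],arr[4]; lo=5,mid=5 → [2, 3, 5, 6, 4, 7, 8, 11, 9, 10, 12]
arr[mid]=7=7: mid=6
end: lo=5, hi=5; arr = [2, 3, 5, 6, 4, 7, 8, 11, 9, 10, 12]

[2, 3, 5, 6, 4, 7, 8, 11, 9, 10, 12]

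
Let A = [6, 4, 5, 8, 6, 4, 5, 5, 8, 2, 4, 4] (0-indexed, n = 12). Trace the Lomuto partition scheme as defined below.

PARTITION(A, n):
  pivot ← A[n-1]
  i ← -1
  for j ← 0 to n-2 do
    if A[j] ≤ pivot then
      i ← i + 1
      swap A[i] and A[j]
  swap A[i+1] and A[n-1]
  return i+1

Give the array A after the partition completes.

[4, 4, 2, 4, 4, 6, 5, 5, 8, 5, 8, 6]

pivot = A[11] = 4; i = -1
j=0: A[0]=6 > 4 → no swap
j=1: A[1]=4 ≤ 4 → i=0, swap A[0],A[1] → [4, 6, 5, 8, 6, 4, 5, 5, 8, 2, 4, 4]
j=2: A[2]=5 > 4 → no swap
j=3: A[3]=8 > 4 → no swap
j=4: A[4]=6 > 4 → no swap
j=5: A[5]=4 ≤ 4 → i=1, swap A[1],A[5] → [4, 4, 5, 8, 6, 6, 5, 5, 8, 2, 4, 4]
j=6: A[6]=5 > 4 → no swap
j=7: A[7]=5 > 4 → no swap
j=8: A[8]=8 > 4 → no swap
j=9: A[9]=2 ≤ 4 → i=2, swap A[2],A[9] → [4, 4, 2, 8, 6, 6, 5, 5, 8, 5, 4, 4]
j=10: A[10]=4 ≤ 4 → i=3, swap A[3],A[10] → [4, 4, 2, 4, 6, 6, 5, 5, 8, 5, 8, 4]
final swap A[4],A[11] → [4, 4, 2, 4, 4, 6, 5, 5, 8, 5, 8, 6]; return 4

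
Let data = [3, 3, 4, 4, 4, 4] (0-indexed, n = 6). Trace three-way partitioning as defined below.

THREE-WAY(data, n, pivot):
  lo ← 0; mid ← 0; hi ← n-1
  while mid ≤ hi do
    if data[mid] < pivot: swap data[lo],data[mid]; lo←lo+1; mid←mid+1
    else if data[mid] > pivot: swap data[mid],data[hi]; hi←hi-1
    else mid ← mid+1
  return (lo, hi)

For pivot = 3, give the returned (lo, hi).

(0, 1)

pivot = 3; lo=0, mid=0, hi=5
data[mid]=3=3: mid=1
data[mid]=3=3: mid=2
data[mid]=4>3: swap data[2],data[5]; hi=4 → [3, 3, 4, 4, 4, 4]
data[mid]=4>3: swap data[2],data[4]; hi=3 → [3, 3, 4, 4, 4, 4]
data[mid]=4>3: swap data[2],data[3]; hi=2 → [3, 3, 4, 4, 4, 4]
data[mid]=4>3: swap data[2],data[2]; hi=1 → [3, 3, 4, 4, 4, 4]
end: lo=0, hi=1; data = [3, 3, 4, 4, 4, 4]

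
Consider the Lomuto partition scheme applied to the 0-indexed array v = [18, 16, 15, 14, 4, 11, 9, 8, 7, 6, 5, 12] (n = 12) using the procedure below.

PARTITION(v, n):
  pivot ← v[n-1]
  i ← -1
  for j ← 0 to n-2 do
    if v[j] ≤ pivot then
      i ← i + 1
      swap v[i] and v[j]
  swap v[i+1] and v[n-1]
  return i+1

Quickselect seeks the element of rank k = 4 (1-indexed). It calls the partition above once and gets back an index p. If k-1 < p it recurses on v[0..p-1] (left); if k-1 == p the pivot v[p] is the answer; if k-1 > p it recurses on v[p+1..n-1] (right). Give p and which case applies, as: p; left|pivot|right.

pivot=12, i=-1
j=0: 18>12, skip
j=1: 16>12, skip
j=2: 15>12, skip
j=3: 14>12, skip
j=4: 4≤12, i=0, swap(0,4) ⇒ [4, 16, 15, 14, 18, 11, 9, 8, 7, 6, 5, 12]
j=5: 11≤12, i=1, swap(1,5) ⇒ [4, 11, 15, 14, 18, 16, 9, 8, 7, 6, 5, 12]
j=6: 9≤12, i=2, swap(2,6) ⇒ [4, 11, 9, 14, 18, 16, 15, 8, 7, 6, 5, 12]
j=7: 8≤12, i=3, swap(3,7) ⇒ [4, 11, 9, 8, 18, 16, 15, 14, 7, 6, 5, 12]
j=8: 7≤12, i=4, swap(4,8) ⇒ [4, 11, 9, 8, 7, 16, 15, 14, 18, 6, 5, 12]
j=9: 6≤12, i=5, swap(5,9) ⇒ [4, 11, 9, 8, 7, 6, 15, 14, 18, 16, 5, 12]
j=10: 5≤12, i=6, swap(6,10) ⇒ [4, 11, 9, 8, 7, 6, 5, 14, 18, 16, 15, 12]
swap(7,11) ⇒ [4, 11, 9, 8, 7, 6, 5, 12, 18, 16, 15, 14]; return 7
p = 7; k-1 = 3 < 7 ⇒ left

7; left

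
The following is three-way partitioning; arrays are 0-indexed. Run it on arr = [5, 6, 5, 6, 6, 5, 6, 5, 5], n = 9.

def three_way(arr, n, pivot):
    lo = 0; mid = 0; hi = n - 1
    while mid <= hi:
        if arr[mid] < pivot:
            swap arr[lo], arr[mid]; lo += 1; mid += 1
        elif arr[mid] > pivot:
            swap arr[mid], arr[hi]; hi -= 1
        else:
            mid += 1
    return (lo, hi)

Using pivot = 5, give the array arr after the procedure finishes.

[5, 5, 5, 5, 5, 6, 6, 6, 6]

lo=0 mid=0 hi=8
5=5: mid=1
6>5: swap(1,8), hi=7 ⇒ [5, 5, 5, 6, 6, 5, 6, 5, 6]
5=5: mid=2
5=5: mid=3
6>5: swap(3,7), hi=6 ⇒ [5, 5, 5, 5, 6, 5, 6, 6, 6]
5=5: mid=4
6>5: swap(4,6), hi=5 ⇒ [5, 5, 5, 5, 6, 5, 6, 6, 6]
6>5: swap(4,5), hi=4 ⇒ [5, 5, 5, 5, 5, 6, 6, 6, 6]
5=5: mid=5
done. lo=0 hi=4; arr=[5, 5, 5, 5, 5, 6, 6, 6, 6]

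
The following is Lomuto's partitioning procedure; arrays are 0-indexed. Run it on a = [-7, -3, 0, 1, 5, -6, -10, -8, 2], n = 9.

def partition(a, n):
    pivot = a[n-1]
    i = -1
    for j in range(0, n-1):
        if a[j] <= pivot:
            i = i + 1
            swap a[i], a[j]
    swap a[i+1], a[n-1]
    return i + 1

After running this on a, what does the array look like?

pivot = a[8] = 2; i = -1
j=0: a[0]=-7 ≤ 2 → i=0, swap a[0],a[0] (no change) → [-7, -3, 0, 1, 5, -6, -10, -8, 2]
j=1: a[1]=-3 ≤ 2 → i=1, swap a[1],a[1] (no change) → [-7, -3, 0, 1, 5, -6, -10, -8, 2]
j=2: a[2]=0 ≤ 2 → i=2, swap a[2],a[2] (no change) → [-7, -3, 0, 1, 5, -6, -10, -8, 2]
j=3: a[3]=1 ≤ 2 → i=3, swap a[3],a[3] (no change) → [-7, -3, 0, 1, 5, -6, -10, -8, 2]
j=4: a[4]=5 > 2 → no swap
j=5: a[5]=-6 ≤ 2 → i=4, swap a[4],a[5] → [-7, -3, 0, 1, -6, 5, -10, -8, 2]
j=6: a[6]=-10 ≤ 2 → i=5, swap a[5],a[6] → [-7, -3, 0, 1, -6, -10, 5, -8, 2]
j=7: a[7]=-8 ≤ 2 → i=6, swap a[6],a[7] → [-7, -3, 0, 1, -6, -10, -8, 5, 2]
final swap a[7],a[8] → [-7, -3, 0, 1, -6, -10, -8, 2, 5]; return 7

[-7, -3, 0, 1, -6, -10, -8, 2, 5]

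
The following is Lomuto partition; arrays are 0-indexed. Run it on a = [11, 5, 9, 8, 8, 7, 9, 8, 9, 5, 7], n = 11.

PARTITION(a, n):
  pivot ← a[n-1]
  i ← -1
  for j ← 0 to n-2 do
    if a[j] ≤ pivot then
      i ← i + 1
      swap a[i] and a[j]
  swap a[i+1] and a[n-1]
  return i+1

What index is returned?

3

pivot=7, i=-1
j=0: 11>7, skip
j=1: 5≤7, i=0, swap(0,1) ⇒ [5, 11, 9, 8, 8, 7, 9, 8, 9, 5, 7]
j=2: 9>7, skip
j=3: 8>7, skip
j=4: 8>7, skip
j=5: 7≤7, i=1, swap(1,5) ⇒ [5, 7, 9, 8, 8, 11, 9, 8, 9, 5, 7]
j=6: 9>7, skip
j=7: 8>7, skip
j=8: 9>7, skip
j=9: 5≤7, i=2, swap(2,9) ⇒ [5, 7, 5, 8, 8, 11, 9, 8, 9, 9, 7]
swap(3,10) ⇒ [5, 7, 5, 7, 8, 11, 9, 8, 9, 9, 8]; return 3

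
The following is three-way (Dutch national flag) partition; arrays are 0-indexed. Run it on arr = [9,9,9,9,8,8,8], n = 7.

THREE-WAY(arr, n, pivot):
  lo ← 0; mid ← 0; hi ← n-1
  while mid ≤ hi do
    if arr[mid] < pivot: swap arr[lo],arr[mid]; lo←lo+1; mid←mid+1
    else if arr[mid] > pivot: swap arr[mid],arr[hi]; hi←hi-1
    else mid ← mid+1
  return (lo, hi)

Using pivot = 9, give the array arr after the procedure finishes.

lo=0 mid=0 hi=6
9=9: mid=1
9=9: mid=2
9=9: mid=3
9=9: mid=4
8<9: swap(0,4), lo=1 mid=5 ⇒ [8,9,9,9,9,8,8]
8<9: swap(1,5), lo=2 mid=6 ⇒ [8,8,9,9,9,9,8]
8<9: swap(2,6), lo=3 mid=7 ⇒ [8,8,8,9,9,9,9]
done. lo=3 hi=6; arr=[8,8,8,9,9,9,9]

[8,8,8,9,9,9,9]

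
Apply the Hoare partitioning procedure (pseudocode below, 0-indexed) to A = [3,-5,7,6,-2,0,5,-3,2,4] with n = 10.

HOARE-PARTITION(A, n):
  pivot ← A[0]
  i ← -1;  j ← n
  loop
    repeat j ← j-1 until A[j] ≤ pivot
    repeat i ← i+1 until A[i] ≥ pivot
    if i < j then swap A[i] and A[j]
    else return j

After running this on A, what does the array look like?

pivot=3
j stops at 8 (2), i stops at 0 (3); swap ⇒ [2,-5,7,6,-2,0,5,-3,3,4]
j stops at 7 (-3), i stops at 2 (7); swap ⇒ [2,-5,-3,6,-2,0,5,7,3,4]
j stops at 5 (0), i stops at 3 (6); swap ⇒ [2,-5,-3,0,-2,6,5,7,3,4]
j stops at 4, i stops at 5; i≥j ⇒ return 4. A=[2,-5,-3,0,-2,6,5,7,3,4]

[2,-5,-3,0,-2,6,5,7,3,4]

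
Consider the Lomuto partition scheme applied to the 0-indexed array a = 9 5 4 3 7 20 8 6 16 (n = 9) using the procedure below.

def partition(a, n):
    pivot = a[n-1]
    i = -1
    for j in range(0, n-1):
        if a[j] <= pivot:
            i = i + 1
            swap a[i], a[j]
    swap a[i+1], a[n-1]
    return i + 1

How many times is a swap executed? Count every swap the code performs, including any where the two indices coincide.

8

pivot = a[8] = 16; i = -1
j=0: a[0]=9 ≤ 16 → i=0, swap a[0],a[0] (no change) → 9 5 4 3 7 20 8 6 16
j=1: a[1]=5 ≤ 16 → i=1, swap a[1],a[1] (no change) → 9 5 4 3 7 20 8 6 16
j=2: a[2]=4 ≤ 16 → i=2, swap a[2],a[2] (no change) → 9 5 4 3 7 20 8 6 16
j=3: a[3]=3 ≤ 16 → i=3, swap a[3],a[3] (no change) → 9 5 4 3 7 20 8 6 16
j=4: a[4]=7 ≤ 16 → i=4, swap a[4],a[4] (no change) → 9 5 4 3 7 20 8 6 16
j=5: a[5]=20 > 16 → no swap
j=6: a[6]=8 ≤ 16 → i=5, swap a[5],a[6] → 9 5 4 3 7 8 20 6 16
j=7: a[7]=6 ≤ 16 → i=6, swap a[6],a[7] → 9 5 4 3 7 8 6 20 16
final swap a[7],a[8] → 9 5 4 3 7 8 6 16 20; return 7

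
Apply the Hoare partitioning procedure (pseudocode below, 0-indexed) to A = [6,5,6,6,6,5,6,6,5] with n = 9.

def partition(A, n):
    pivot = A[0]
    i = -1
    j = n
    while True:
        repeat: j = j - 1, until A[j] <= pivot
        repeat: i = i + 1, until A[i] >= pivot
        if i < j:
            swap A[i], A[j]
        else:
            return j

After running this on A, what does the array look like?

[5,5,6,6,5,6,6,6,6]

pivot=6
j stops at 8 (5), i stops at 0 (6); swap ⇒ [5,5,6,6,6,5,6,6,6]
j stops at 7 (6), i stops at 2 (6); swap ⇒ [5,5,6,6,6,5,6,6,6]
j stops at 6 (6), i stops at 3 (6); swap ⇒ [5,5,6,6,6,5,6,6,6]
j stops at 5 (5), i stops at 4 (6); swap ⇒ [5,5,6,6,5,6,6,6,6]
j stops at 4, i stops at 5; i≥j ⇒ return 4. A=[5,5,6,6,5,6,6,6,6]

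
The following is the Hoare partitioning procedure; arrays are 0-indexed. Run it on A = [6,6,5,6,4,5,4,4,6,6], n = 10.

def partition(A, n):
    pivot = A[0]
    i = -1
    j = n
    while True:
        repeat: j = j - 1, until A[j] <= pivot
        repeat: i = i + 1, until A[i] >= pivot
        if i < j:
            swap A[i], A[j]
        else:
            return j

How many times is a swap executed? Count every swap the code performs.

pivot=6
j stops at 9 (6), i stops at 0 (6); swap ⇒ [6,6,5,6,4,5,4,4,6,6]
j stops at 8 (6), i stops at 1 (6); swap ⇒ [6,6,5,6,4,5,4,4,6,6]
j stops at 7 (4), i stops at 3 (6); swap ⇒ [6,6,5,4,4,5,4,6,6,6]
j stops at 6, i stops at 7; i≥j ⇒ return 6. A=[6,6,5,4,4,5,4,6,6,6]

3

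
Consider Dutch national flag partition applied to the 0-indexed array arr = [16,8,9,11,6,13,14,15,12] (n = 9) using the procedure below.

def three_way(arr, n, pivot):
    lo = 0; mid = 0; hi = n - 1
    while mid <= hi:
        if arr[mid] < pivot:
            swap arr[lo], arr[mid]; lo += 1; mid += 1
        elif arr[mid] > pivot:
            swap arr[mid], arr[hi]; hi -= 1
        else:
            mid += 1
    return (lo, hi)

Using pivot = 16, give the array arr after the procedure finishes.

[8,9,11,6,13,14,15,12,16]

pivot = 16; lo=0, mid=0, hi=8
arr[mid]=16=16: mid=1
arr[mid]=8<16: swap arr[0],arr[1]; lo=1,mid=2 → [8,16,9,11,6,13,14,15,12]
arr[mid]=9<16: swap arr[1],arr[2]; lo=2,mid=3 → [8,9,16,11,6,13,14,15,12]
arr[mid]=11<16: swap arr[2],arr[3]; lo=3,mid=4 → [8,9,11,16,6,13,14,15,12]
arr[mid]=6<16: swap arr[3],arr[4]; lo=4,mid=5 → [8,9,11,6,16,13,14,15,12]
arr[mid]=13<16: swap arr[4],arr[5]; lo=5,mid=6 → [8,9,11,6,13,16,14,15,12]
arr[mid]=14<16: swap arr[5],arr[6]; lo=6,mid=7 → [8,9,11,6,13,14,16,15,12]
arr[mid]=15<16: swap arr[6],arr[7]; lo=7,mid=8 → [8,9,11,6,13,14,15,16,12]
arr[mid]=12<16: swap arr[7],arr[8]; lo=8,mid=9 → [8,9,11,6,13,14,15,12,16]
end: lo=8, hi=8; arr = [8,9,11,6,13,14,15,12,16]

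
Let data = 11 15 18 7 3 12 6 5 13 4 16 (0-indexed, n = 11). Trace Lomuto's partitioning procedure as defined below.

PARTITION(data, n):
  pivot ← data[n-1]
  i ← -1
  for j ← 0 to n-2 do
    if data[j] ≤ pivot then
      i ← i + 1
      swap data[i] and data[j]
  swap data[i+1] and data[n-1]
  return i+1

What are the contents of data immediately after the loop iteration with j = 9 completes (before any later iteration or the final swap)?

pivot=16, i=-1
j=0: 11≤16, i=0, swap(0,0) ⇒ 11 15 18 7 3 12 6 5 13 4 16
j=1: 15≤16, i=1, swap(1,1) ⇒ 11 15 18 7 3 12 6 5 13 4 16
j=2: 18>16, skip
j=3: 7≤16, i=2, swap(2,3) ⇒ 11 15 7 18 3 12 6 5 13 4 16
j=4: 3≤16, i=3, swap(3,4) ⇒ 11 15 7 3 18 12 6 5 13 4 16
j=5: 12≤16, i=4, swap(4,5) ⇒ 11 15 7 3 12 18 6 5 13 4 16
j=6: 6≤16, i=5, swap(5,6) ⇒ 11 15 7 3 12 6 18 5 13 4 16
j=7: 5≤16, i=6, swap(6,7) ⇒ 11 15 7 3 12 6 5 18 13 4 16
j=8: 13≤16, i=7, swap(7,8) ⇒ 11 15 7 3 12 6 5 13 18 4 16
j=9: 4≤16, i=8, swap(8,9) ⇒ 11 15 7 3 12 6 5 13 4 18 16
(after j=9) data = 11 15 7 3 12 6 5 13 4 18 16

11 15 7 3 12 6 5 13 4 18 16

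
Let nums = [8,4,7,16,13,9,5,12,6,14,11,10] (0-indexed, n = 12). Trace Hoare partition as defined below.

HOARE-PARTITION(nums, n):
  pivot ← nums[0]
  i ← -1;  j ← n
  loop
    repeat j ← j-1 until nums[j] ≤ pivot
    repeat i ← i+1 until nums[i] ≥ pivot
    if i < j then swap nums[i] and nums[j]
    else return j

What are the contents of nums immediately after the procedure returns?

[6,4,7,5,13,9,16,12,8,14,11,10]

pivot = nums[0] = 8; i = -1, j = 12
j→8 (nums[8]=6≤8), i→0 (nums[0]=8≥8); i<j, swap → [6,4,7,16,13,9,5,12,8,14,11,10]
j→6 (nums[6]=5≤8), i→3 (nums[3]=16≥8); i<j, swap → [6,4,7,5,13,9,16,12,8,14,11,10]
j→3, i→4; i≥j, return j=3. nums = [6,4,7,5,13,9,16,12,8,14,11,10]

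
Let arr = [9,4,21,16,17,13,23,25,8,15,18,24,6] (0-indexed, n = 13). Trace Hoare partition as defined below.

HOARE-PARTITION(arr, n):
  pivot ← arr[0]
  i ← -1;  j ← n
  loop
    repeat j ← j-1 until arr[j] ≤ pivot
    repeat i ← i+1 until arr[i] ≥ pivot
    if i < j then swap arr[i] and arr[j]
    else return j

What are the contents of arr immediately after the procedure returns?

pivot=9
j stops at 12 (6), i stops at 0 (9); swap ⇒ [6,4,21,16,17,13,23,25,8,15,18,24,9]
j stops at 8 (8), i stops at 2 (21); swap ⇒ [6,4,8,16,17,13,23,25,21,15,18,24,9]
j stops at 2, i stops at 3; i≥j ⇒ return 2. arr=[6,4,8,16,17,13,23,25,21,15,18,24,9]

[6,4,8,16,17,13,23,25,21,15,18,24,9]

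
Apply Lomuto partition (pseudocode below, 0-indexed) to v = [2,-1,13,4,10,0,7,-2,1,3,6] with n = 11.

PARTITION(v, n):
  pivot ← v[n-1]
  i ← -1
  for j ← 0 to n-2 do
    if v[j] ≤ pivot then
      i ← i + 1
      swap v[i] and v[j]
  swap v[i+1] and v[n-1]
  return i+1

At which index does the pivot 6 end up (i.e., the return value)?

7

pivot=6, i=-1
j=0: 2≤6, i=0, swap(0,0) ⇒ [2,-1,13,4,10,0,7,-2,1,3,6]
j=1: -1≤6, i=1, swap(1,1) ⇒ [2,-1,13,4,10,0,7,-2,1,3,6]
j=2: 13>6, skip
j=3: 4≤6, i=2, swap(2,3) ⇒ [2,-1,4,13,10,0,7,-2,1,3,6]
j=4: 10>6, skip
j=5: 0≤6, i=3, swap(3,5) ⇒ [2,-1,4,0,10,13,7,-2,1,3,6]
j=6: 7>6, skip
j=7: -2≤6, i=4, swap(4,7) ⇒ [2,-1,4,0,-2,13,7,10,1,3,6]
j=8: 1≤6, i=5, swap(5,8) ⇒ [2,-1,4,0,-2,1,7,10,13,3,6]
j=9: 3≤6, i=6, swap(6,9) ⇒ [2,-1,4,0,-2,1,3,10,13,7,6]
swap(7,10) ⇒ [2,-1,4,0,-2,1,3,6,13,7,10]; return 7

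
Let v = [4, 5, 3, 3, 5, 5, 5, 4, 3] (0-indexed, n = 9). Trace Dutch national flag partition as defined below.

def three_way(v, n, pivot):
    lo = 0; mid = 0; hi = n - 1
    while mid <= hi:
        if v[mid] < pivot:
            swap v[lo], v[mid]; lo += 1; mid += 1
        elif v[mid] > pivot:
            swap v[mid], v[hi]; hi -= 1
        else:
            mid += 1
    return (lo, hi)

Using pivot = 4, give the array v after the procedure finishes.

[3, 3, 3, 4, 4, 5, 5, 5, 5]

pivot = 4; lo=0, mid=0, hi=8
v[mid]=4=4: mid=1
v[mid]=5>4: swap v[1],v[8]; hi=7 → [4, 3, 3, 3, 5, 5, 5, 4, 5]
v[mid]=3<4: swap v[0],v[1]; lo=1,mid=2 → [3, 4, 3, 3, 5, 5, 5, 4, 5]
v[mid]=3<4: swap v[1],v[2]; lo=2,mid=3 → [3, 3, 4, 3, 5, 5, 5, 4, 5]
v[mid]=3<4: swap v[2],v[3]; lo=3,mid=4 → [3, 3, 3, 4, 5, 5, 5, 4, 5]
v[mid]=5>4: swap v[4],v[7]; hi=6 → [3, 3, 3, 4, 4, 5, 5, 5, 5]
v[mid]=4=4: mid=5
v[mid]=5>4: swap v[5],v[6]; hi=5 → [3, 3, 3, 4, 4, 5, 5, 5, 5]
v[mid]=5>4: swap v[5],v[5]; hi=4 → [3, 3, 3, 4, 4, 5, 5, 5, 5]
end: lo=3, hi=4; v = [3, 3, 3, 4, 4, 5, 5, 5, 5]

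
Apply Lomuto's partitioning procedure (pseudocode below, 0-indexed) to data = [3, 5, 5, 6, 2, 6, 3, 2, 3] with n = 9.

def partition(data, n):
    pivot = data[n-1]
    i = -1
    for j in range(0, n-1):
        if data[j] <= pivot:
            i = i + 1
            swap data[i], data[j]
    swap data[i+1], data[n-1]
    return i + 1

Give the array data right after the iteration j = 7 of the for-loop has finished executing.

pivot=3, i=-1
j=0: 3≤3, i=0, swap(0,0) ⇒ [3, 5, 5, 6, 2, 6, 3, 2, 3]
j=1: 5>3, skip
j=2: 5>3, skip
j=3: 6>3, skip
j=4: 2≤3, i=1, swap(1,4) ⇒ [3, 2, 5, 6, 5, 6, 3, 2, 3]
j=5: 6>3, skip
j=6: 3≤3, i=2, swap(2,6) ⇒ [3, 2, 3, 6, 5, 6, 5, 2, 3]
j=7: 2≤3, i=3, swap(3,7) ⇒ [3, 2, 3, 2, 5, 6, 5, 6, 3]
(after j=7) data = [3, 2, 3, 2, 5, 6, 5, 6, 3]

[3, 2, 3, 2, 5, 6, 5, 6, 3]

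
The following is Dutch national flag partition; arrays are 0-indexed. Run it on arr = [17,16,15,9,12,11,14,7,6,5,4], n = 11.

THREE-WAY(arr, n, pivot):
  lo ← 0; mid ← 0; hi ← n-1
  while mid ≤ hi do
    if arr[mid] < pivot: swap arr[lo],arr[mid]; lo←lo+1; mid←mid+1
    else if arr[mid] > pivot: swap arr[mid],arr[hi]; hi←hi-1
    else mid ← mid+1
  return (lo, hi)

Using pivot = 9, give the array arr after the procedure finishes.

pivot = 9; lo=0, mid=0, hi=10
arr[mid]=17>9: swap arr[0],arr[10]; hi=9 → [4,16,15,9,12,11,14,7,6,5,17]
arr[mid]=4<9: swap arr[0],arr[0]; lo=1,mid=1 → [4,16,15,9,12,11,14,7,6,5,17]
arr[mid]=16>9: swap arr[1],arr[9]; hi=8 → [4,5,15,9,12,11,14,7,6,16,17]
arr[mid]=5<9: swap arr[1],arr[1]; lo=2,mid=2 → [4,5,15,9,12,11,14,7,6,16,17]
arr[mid]=15>9: swap arr[2],arr[8]; hi=7 → [4,5,6,9,12,11,14,7,15,16,17]
arr[mid]=6<9: swap arr[2],arr[2]; lo=3,mid=3 → [4,5,6,9,12,11,14,7,15,16,17]
arr[mid]=9=9: mid=4
arr[mid]=12>9: swap arr[4],arr[7]; hi=6 → [4,5,6,9,7,11,14,12,15,16,17]
arr[mid]=7<9: swap arr[3],arr[4]; lo=4,mid=5 → [4,5,6,7,9,11,14,12,15,16,17]
arr[mid]=11>9: swap arr[5],arr[6]; hi=5 → [4,5,6,7,9,14,11,12,15,16,17]
arr[mid]=14>9: swap arr[5],arr[5]; hi=4 → [4,5,6,7,9,14,11,12,15,16,17]
end: lo=4, hi=4; arr = [4,5,6,7,9,14,11,12,15,16,17]

[4,5,6,7,9,14,11,12,15,16,17]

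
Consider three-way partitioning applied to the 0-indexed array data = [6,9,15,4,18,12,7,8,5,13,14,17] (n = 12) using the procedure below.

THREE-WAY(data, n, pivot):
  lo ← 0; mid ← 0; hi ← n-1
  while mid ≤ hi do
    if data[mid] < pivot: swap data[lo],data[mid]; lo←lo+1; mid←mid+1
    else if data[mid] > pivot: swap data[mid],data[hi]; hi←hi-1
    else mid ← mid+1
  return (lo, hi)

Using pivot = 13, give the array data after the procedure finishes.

[6,9,4,5,12,7,8,13,18,14,17,15]

lo=0 mid=0 hi=11
6<13: swap(0,0), lo=1 mid=1 ⇒ [6,9,15,4,18,12,7,8,5,13,14,17]
9<13: swap(1,1), lo=2 mid=2 ⇒ [6,9,15,4,18,12,7,8,5,13,14,17]
15>13: swap(2,11), hi=10 ⇒ [6,9,17,4,18,12,7,8,5,13,14,15]
17>13: swap(2,10), hi=9 ⇒ [6,9,14,4,18,12,7,8,5,13,17,15]
14>13: swap(2,9), hi=8 ⇒ [6,9,13,4,18,12,7,8,5,14,17,15]
13=13: mid=3
4<13: swap(2,3), lo=3 mid=4 ⇒ [6,9,4,13,18,12,7,8,5,14,17,15]
18>13: swap(4,8), hi=7 ⇒ [6,9,4,13,5,12,7,8,18,14,17,15]
5<13: swap(3,4), lo=4 mid=5 ⇒ [6,9,4,5,13,12,7,8,18,14,17,15]
12<13: swap(4,5), lo=5 mid=6 ⇒ [6,9,4,5,12,13,7,8,18,14,17,15]
7<13: swap(5,6), lo=6 mid=7 ⇒ [6,9,4,5,12,7,13,8,18,14,17,15]
8<13: swap(6,7), lo=7 mid=8 ⇒ [6,9,4,5,12,7,8,13,18,14,17,15]
done. lo=7 hi=7; data=[6,9,4,5,12,7,8,13,18,14,17,15]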